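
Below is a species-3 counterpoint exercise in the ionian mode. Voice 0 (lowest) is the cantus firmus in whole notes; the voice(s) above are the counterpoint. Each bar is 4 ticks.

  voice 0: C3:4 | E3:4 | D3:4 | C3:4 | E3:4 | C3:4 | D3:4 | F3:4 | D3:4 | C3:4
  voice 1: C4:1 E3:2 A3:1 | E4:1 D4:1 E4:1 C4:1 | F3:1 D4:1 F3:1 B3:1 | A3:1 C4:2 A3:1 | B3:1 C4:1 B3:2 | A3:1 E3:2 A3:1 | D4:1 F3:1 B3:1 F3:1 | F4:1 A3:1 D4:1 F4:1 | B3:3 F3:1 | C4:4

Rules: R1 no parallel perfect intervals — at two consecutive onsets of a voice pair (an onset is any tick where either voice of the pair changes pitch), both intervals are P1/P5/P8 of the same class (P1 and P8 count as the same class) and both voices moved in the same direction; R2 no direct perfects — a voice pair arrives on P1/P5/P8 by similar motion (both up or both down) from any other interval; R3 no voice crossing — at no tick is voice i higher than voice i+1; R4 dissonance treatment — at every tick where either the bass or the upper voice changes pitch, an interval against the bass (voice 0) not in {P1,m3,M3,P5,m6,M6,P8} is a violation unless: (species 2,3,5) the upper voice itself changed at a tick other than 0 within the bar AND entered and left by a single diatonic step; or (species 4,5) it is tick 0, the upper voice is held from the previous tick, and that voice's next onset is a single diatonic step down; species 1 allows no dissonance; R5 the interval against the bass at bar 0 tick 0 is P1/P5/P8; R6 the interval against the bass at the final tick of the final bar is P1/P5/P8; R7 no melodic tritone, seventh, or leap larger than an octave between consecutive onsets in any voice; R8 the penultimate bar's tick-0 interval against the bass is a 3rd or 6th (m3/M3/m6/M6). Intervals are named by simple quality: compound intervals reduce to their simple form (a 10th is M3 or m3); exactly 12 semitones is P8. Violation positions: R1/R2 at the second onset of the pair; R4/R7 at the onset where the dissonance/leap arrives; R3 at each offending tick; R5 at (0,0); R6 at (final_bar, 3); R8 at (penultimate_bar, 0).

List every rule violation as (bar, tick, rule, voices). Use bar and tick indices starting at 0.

bar 0: v0=C3 v1=C4 downbeat P8
bar 1: v0=E3 v1=E4 downbeat P8
bar 2: v0=D3 v1=F3 downbeat m3
bar 3: v0=C3 v1=A3 downbeat M6
bar 4: v0=E3 v1=B3 downbeat P5
bar 5: v0=C3 v1=A3 downbeat M6
bar 6: v0=D3 v1=D4 downbeat P8
bar 7: v0=F3 v1=F4 downbeat P8
bar 8: v0=D3 v1=B3 downbeat M6
bar 9: v0=C3 v1=C4 downbeat P8
  -> R2 @ bar 1 tick 0 v(0, 1): C3/A3 M6 -> E3/E4 P8 similar
  -> R7 @ bar 2 tick 3 v(1,): F3->B3 leap 6st
  -> R2 @ bar 4 tick 0 v(0, 1): C3/A3 M6 -> E3/B3 P5 similar
  -> R2 @ bar 6 tick 0 v(0, 1): C3/A3 M6 -> D3/D4 P8 similar
  -> R7 @ bar 6 tick 2 v(1,): F3->B3 leap 6st
  -> R7 @ bar 6 tick 3 v(1,): B3->F3 leap 6st
  -> R2 @ bar 7 tick 0 v(0, 1): D3/F3 m3 -> F3/F4 P8 similar
  -> R7 @ bar 8 tick 0 v(1,): F4->B3 leap 6st
  -> R7 @ bar 8 tick 3 v(1,): B3->F3 leap 6st

(1, 0, R2, (0, 1))
(2, 3, R7, (1,))
(4, 0, R2, (0, 1))
(6, 0, R2, (0, 1))
(6, 2, R7, (1,))
(6, 3, R7, (1,))
(7, 0, R2, (0, 1))
(8, 0, R7, (1,))
(8, 3, R7, (1,))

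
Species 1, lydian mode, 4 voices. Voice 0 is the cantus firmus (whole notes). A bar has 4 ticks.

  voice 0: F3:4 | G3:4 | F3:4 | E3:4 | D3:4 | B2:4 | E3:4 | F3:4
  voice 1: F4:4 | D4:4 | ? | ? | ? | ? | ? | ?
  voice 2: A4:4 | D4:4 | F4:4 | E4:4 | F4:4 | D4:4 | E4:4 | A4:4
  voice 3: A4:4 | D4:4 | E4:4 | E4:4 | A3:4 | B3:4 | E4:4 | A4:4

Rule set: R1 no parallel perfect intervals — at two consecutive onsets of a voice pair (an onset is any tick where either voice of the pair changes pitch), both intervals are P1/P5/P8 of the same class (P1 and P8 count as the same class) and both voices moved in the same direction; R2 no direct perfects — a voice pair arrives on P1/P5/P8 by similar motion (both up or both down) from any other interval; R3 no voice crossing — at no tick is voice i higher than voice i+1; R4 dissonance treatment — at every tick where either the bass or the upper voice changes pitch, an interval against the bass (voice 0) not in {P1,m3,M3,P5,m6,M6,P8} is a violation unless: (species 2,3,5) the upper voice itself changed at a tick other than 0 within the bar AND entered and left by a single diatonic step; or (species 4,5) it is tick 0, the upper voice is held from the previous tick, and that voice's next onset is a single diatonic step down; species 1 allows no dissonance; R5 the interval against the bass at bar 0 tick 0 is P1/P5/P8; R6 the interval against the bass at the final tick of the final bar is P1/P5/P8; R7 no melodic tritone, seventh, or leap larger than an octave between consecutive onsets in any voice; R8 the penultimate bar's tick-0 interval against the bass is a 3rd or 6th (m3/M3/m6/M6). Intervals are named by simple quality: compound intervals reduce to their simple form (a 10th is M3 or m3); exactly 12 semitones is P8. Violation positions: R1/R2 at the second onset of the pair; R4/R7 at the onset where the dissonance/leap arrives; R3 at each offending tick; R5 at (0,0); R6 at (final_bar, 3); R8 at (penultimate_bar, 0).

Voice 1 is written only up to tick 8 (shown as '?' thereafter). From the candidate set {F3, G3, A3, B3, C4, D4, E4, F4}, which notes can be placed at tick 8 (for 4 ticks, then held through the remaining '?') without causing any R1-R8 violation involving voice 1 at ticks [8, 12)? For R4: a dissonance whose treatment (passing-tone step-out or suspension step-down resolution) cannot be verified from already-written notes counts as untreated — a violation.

F3: violates R2
G3: violates R4
A3: legal
B3: violates R4
C4: violates R1
D4: legal
E4: violates R1,R4
F4: violates R1

{A3, D4}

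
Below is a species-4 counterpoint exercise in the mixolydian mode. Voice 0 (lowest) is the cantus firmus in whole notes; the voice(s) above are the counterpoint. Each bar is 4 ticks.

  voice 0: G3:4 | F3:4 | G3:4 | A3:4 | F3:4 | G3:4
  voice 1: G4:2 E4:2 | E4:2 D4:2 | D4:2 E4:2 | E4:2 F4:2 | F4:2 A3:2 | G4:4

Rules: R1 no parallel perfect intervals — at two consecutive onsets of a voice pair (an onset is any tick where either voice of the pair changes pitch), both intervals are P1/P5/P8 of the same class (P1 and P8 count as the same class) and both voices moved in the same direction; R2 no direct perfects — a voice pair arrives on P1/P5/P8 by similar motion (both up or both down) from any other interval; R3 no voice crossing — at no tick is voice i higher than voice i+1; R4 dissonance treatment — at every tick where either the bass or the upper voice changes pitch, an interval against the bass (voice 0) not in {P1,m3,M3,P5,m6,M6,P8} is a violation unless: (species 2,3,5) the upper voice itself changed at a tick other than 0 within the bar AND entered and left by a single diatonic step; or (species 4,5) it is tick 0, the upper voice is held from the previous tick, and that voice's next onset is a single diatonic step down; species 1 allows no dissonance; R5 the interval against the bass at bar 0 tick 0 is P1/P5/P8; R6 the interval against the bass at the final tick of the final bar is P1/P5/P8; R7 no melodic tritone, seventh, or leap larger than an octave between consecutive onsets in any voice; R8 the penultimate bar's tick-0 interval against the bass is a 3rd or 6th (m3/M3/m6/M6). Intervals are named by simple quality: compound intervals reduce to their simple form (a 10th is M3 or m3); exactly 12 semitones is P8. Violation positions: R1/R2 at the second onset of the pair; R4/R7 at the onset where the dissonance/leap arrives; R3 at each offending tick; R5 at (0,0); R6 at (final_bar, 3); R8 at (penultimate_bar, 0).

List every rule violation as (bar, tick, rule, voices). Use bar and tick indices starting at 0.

(4, 0, R8, (0, 1))
(5, 0, R2, (0, 1))
(5, 0, R7, (1,))

bar 0: v0=G3 v1=G4 downbeat P8
bar 1: v0=F3 v1=E4 downbeat M7
bar 2: v0=G3 v1=D4 downbeat P5
bar 3: v0=A3 v1=E4 downbeat P5
bar 4: v0=F3 v1=F4 downbeat P8
bar 5: v0=G3 v1=G4 downbeat P8
  -> R8 @ bar 4 tick 0 v(0, 1): penult P8 not 3rd/6th
  -> R2 @ bar 5 tick 0 v(0, 1): F3/A3 M3 -> G3/G4 P8 similar
  -> R7 @ bar 5 tick 0 v(1,): A3->G4 leap 10st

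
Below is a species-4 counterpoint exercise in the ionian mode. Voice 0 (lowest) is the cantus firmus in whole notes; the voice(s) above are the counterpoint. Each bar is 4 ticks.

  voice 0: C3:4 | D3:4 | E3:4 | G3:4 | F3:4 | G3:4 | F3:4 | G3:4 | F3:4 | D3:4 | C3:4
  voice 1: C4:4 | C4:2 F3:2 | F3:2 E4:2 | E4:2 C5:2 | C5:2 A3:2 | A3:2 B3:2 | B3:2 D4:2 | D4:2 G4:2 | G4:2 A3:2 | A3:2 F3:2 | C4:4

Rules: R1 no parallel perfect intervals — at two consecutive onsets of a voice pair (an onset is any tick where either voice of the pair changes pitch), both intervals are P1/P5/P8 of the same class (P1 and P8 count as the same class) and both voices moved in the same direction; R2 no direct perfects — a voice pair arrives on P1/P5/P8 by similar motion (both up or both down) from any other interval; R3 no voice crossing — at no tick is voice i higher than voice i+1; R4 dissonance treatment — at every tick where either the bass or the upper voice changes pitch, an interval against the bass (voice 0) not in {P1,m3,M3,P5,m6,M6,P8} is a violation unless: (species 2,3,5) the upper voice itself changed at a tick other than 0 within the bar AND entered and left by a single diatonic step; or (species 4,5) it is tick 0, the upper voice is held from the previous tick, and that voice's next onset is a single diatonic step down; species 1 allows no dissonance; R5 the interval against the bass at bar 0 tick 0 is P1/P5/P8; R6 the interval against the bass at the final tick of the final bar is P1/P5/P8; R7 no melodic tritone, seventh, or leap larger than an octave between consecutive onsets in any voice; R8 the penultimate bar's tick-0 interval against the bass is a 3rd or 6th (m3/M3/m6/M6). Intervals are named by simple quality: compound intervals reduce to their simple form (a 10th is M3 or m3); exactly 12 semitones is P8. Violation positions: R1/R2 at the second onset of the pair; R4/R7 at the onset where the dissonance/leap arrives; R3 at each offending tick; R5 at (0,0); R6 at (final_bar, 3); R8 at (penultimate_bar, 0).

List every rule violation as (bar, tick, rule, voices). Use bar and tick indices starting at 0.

(1, 0, R4, (0, 1))
(2, 0, R4, (0, 1))
(2, 2, R7, (1,))
(3, 2, R4, (0, 1))
(4, 2, R7, (1,))
(5, 0, R4, (0, 1))
(6, 0, R4, (0, 1))
(8, 0, R4, (0, 1))
(8, 2, R7, (1,))
(9, 0, R8, (0, 1))

bar 0: v0=C3 v1=C4 downbeat P8
bar 1: v0=D3 v1=C4 downbeat m7
bar 2: v0=E3 v1=F3 downbeat m2
bar 3: v0=G3 v1=E4 downbeat M6
bar 4: v0=F3 v1=C5 downbeat P5
bar 5: v0=G3 v1=A3 downbeat M2
bar 6: v0=F3 v1=B3 downbeat TT
bar 7: v0=G3 v1=D4 downbeat P5
bar 8: v0=F3 v1=G4 downbeat M2
bar 9: v0=D3 v1=A3 downbeat P5
bar 10: v0=C3 v1=C4 downbeat P8
  -> R4 @ bar 1 tick 0 v(0, 1): D3/C4 m7 untreated
  -> R4 @ bar 2 tick 0 v(0, 1): E3/F3 m2 untreated
  -> R7 @ bar 2 tick 2 v(1,): F3->E4 leap 11st
  -> R4 @ bar 3 tick 2 v(0, 1): G3/C5 P4 untreated
  -> R7 @ bar 4 tick 2 v(1,): C5->A3 leap 15st
  -> R4 @ bar 5 tick 0 v(0, 1): G3/A3 M2 untreated
  -> R4 @ bar 6 tick 0 v(0, 1): F3/B3 TT untreated
  -> R4 @ bar 8 tick 0 v(0, 1): F3/G4 M2 untreated
  -> R7 @ bar 8 tick 2 v(1,): G4->A3 leap 10st
  -> R8 @ bar 9 tick 0 v(0, 1): penult P5 not 3rd/6th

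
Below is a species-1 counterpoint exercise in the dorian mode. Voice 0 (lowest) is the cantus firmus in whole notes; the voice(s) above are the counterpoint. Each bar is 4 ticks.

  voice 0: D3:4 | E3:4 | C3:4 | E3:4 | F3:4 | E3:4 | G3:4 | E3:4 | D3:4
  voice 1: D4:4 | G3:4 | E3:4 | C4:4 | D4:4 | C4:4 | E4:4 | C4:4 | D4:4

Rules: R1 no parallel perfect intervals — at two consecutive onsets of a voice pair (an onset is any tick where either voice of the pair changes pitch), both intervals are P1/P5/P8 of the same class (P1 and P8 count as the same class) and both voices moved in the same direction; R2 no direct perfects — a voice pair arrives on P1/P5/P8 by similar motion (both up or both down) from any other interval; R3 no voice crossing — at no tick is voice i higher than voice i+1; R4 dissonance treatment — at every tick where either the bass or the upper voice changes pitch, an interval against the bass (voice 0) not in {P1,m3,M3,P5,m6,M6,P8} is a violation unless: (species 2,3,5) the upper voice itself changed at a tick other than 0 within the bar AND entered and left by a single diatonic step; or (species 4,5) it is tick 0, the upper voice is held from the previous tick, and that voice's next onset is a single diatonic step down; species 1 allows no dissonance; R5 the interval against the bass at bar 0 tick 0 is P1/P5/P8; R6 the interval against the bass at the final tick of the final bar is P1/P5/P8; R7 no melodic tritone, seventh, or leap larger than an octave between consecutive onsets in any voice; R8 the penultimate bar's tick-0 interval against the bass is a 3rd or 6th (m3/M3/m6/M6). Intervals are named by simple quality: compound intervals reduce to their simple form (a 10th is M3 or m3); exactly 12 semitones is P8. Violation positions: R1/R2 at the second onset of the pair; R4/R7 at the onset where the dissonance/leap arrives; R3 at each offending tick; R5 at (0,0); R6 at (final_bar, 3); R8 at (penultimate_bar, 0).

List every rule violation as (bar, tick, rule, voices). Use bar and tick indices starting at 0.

No violations across 9 bars (D3..D3 vs D4..D4).

bar 0: v0=D3 v1=D4 downbeat P8
bar 1: v0=E3 v1=G3 downbeat m3
bar 2: v0=C3 v1=E3 downbeat M3
bar 3: v0=E3 v1=C4 downbeat m6
bar 4: v0=F3 v1=D4 downbeat M6
bar 5: v0=E3 v1=C4 downbeat m6
bar 6: v0=G3 v1=E4 downbeat M6
bar 7: v0=E3 v1=C4 downbeat m6
bar 8: v0=D3 v1=D4 downbeat P8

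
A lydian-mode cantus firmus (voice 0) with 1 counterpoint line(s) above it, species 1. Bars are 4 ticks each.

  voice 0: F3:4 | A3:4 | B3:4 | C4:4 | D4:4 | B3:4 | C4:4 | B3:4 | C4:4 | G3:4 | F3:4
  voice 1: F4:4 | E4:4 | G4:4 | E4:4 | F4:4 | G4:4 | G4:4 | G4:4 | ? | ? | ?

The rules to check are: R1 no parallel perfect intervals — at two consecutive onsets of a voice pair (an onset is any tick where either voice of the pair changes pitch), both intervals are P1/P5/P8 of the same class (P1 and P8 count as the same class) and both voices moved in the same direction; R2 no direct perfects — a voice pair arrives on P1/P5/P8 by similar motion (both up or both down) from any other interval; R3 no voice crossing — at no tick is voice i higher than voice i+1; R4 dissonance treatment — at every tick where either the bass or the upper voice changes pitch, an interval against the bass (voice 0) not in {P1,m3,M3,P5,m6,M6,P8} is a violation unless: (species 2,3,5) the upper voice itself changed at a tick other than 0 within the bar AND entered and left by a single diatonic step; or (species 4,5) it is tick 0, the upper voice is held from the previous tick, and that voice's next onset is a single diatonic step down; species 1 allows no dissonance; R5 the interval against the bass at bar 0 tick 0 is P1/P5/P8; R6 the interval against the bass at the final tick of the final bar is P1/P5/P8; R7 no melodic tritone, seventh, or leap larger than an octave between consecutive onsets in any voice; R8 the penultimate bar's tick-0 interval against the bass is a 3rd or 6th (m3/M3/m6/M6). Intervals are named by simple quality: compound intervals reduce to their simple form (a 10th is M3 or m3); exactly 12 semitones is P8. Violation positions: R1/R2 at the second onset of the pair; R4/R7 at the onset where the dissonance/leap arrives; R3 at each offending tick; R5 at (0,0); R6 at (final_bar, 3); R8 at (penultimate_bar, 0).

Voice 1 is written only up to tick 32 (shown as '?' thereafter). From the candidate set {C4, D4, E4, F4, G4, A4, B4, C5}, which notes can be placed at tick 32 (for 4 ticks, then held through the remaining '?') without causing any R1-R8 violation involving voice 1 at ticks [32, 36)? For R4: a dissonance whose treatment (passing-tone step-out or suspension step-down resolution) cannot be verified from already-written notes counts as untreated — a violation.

C4: legal
D4: violates R4
E4: legal
F4: violates R4
G4: legal
A4: legal
B4: violates R4
C5: violates R2

{A4, C4, E4, G4}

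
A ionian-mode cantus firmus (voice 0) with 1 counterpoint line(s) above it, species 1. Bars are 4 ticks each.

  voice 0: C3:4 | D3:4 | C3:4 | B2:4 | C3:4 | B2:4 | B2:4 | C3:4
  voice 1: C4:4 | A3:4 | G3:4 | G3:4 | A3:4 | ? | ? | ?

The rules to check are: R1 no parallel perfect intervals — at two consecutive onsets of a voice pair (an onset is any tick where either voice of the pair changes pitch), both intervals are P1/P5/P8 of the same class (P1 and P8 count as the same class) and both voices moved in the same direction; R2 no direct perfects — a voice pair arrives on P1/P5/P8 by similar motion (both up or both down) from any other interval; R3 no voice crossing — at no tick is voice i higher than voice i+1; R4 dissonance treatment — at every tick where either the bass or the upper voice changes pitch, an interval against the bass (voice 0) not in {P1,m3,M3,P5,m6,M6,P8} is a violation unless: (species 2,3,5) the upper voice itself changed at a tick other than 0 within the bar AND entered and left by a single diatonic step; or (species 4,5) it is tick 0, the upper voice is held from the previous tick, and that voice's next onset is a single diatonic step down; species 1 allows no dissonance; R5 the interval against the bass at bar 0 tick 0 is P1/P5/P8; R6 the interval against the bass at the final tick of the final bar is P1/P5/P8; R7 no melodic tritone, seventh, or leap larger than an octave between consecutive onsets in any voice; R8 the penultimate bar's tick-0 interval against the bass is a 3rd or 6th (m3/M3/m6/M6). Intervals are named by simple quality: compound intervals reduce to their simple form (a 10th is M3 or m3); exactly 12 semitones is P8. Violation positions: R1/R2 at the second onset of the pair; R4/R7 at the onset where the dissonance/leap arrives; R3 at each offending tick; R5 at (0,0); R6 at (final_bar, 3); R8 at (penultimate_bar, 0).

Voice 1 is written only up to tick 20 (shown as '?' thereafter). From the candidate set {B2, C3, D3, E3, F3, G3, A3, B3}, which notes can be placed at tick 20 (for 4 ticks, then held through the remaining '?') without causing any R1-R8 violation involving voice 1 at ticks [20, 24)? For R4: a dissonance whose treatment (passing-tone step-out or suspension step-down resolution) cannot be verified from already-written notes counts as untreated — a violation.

B2: violates R2,R7
C3: violates R4
D3: legal
E3: violates R4
F3: violates R4
G3: legal
A3: violates R4
B3: legal

{B3, D3, G3}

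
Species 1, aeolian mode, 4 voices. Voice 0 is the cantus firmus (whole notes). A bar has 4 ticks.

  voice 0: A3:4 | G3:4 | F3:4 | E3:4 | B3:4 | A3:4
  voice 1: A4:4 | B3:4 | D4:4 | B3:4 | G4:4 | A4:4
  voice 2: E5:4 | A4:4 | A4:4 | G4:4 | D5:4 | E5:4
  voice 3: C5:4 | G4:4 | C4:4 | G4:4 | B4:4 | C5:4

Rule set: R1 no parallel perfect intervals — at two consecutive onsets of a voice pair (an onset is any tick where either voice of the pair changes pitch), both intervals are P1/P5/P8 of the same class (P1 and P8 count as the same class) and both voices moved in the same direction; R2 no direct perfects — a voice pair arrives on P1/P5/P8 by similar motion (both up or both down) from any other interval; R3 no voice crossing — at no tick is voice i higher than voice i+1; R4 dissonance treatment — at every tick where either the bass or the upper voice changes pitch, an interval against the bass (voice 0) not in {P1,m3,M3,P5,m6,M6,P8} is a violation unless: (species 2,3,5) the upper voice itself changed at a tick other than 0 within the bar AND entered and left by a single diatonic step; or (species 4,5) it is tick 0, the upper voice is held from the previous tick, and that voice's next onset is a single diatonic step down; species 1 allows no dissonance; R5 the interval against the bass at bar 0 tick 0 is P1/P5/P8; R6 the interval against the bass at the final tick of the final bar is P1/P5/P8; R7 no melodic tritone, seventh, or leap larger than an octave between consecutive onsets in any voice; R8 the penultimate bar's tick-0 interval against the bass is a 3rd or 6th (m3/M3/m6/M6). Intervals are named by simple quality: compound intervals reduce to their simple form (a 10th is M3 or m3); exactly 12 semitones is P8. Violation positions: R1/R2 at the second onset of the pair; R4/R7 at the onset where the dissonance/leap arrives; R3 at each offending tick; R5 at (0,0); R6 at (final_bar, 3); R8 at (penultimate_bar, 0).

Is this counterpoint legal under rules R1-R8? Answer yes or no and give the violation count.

No (31 violations)

bar 0: v0=A3 v1=A4 v2=E5 v3=C5 (m3)
bar 1: v0=G3 v1=B3 v2=A4 v3=G4 (P8)
bar 2: v0=F3 v1=D4 v2=A4 v3=C4 (P5)
bar 3: v0=E3 v1=B3 v2=G4 v3=G4 (m3)
bar 4: v0=B3 v1=G4 v2=D5 v3=B4 (P8)
bar 5: v0=A3 v1=A4 v2=E5 v3=C5 (m3)
  R3 @ bar0.0: E5 above C5
  R5 @ bar0.0: opens on m3
  R3 @ bar0.1: E5 above C5
  R3 @ bar0.2: E5 above C5
  R3 @ bar0.3: E5 above C5
  R2 @ bar1.0: A3/C5 m3 -> G3/G4 P8 similar
  R3 @ bar1.0: A4 above G4
  R4 @ bar1.0: G3/A4 M2 untreated
  R7 @ bar1.0: A4->B3 leap 10st
  R3 @ bar1.1: A4 above G4
  R3 @ bar1.2: A4 above G4
  R3 @ bar1.3: A4 above G4
  R2 @ bar2.0: G3/G4 P8 -> F3/C4 P5 similar
  R3 @ bar2.0: A4 above C4
  R3 @ bar2.1: A4 above C4
  R3 @ bar2.2: A4 above C4
  R3 @ bar2.3: A4 above C4
  R2 @ bar3.0: F3/D4 M6 -> E3/B3 P5 similar
  R2 @ bar4.0: E3/G4 m3 -> B3/B4 P8 similar
  R2 @ bar4.0: B3/G4 m6 -> G4/D5 P5 similar
  R3 @ bar4.0: D5 above B4
  R8 @ bar4.0: penult P8 not 3rd/6th
  R3 @ bar4.1: D5 above B4
  R3 @ bar4.2: D5 above B4
  R3 @ bar4.3: D5 above B4
  R1 @ bar5.0: G4/D5 P5 -> A4/E5 P5 similar
  R3 @ bar5.0: E5 above C5
  R3 @ bar5.1: E5 above C5
  R3 @ bar5.2: E5 above C5
  R3 @ bar5.3: E5 above C5
  R6 @ bar5.3: closes on m3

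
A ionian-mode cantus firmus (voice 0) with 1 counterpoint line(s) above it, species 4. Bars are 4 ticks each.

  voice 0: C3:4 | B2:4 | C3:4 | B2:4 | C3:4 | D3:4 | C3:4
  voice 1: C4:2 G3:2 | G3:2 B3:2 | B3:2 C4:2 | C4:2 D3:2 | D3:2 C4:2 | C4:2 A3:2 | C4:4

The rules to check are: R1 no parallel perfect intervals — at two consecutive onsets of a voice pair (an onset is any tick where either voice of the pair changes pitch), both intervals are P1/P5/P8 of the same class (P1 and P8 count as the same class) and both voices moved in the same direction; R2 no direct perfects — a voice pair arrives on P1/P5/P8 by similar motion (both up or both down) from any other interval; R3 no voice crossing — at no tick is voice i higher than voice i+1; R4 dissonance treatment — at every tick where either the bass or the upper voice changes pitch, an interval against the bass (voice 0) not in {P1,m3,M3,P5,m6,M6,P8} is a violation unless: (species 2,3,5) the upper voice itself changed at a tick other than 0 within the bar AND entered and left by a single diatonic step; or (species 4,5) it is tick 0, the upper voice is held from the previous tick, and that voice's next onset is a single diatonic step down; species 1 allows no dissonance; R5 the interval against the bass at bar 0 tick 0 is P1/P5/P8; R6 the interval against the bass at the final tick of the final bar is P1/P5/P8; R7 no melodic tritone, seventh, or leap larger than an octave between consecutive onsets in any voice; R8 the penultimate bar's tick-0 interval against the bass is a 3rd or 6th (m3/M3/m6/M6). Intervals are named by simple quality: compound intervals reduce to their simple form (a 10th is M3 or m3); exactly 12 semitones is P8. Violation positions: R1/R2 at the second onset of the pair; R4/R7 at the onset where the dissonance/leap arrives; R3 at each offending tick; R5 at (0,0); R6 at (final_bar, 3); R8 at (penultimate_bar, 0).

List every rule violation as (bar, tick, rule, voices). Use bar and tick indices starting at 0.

(2, 0, R4, (0, 1))
(3, 0, R4, (0, 1))
(3, 2, R7, (1,))
(4, 0, R4, (0, 1))
(4, 2, R7, (1,))
(5, 0, R4, (0, 1))
(5, 0, R8, (0, 1))

bar 0: v0=C3 v1=C4 downbeat P8
bar 1: v0=B2 v1=G3 downbeat m6
bar 2: v0=C3 v1=B3 downbeat M7
bar 3: v0=B2 v1=C4 downbeat m2
bar 4: v0=C3 v1=D3 downbeat M2
bar 5: v0=D3 v1=C4 downbeat m7
bar 6: v0=C3 v1=C4 downbeat P8
  -> R4 @ bar 2 tick 0 v(0, 1): C3/B3 M7 untreated
  -> R4 @ bar 3 tick 0 v(0, 1): B2/C4 m2 untreated
  -> R7 @ bar 3 tick 2 v(1,): C4->D3 leap 10st
  -> R4 @ bar 4 tick 0 v(0, 1): C3/D3 M2 untreated
  -> R7 @ bar 4 tick 2 v(1,): D3->C4 leap 10st
  -> R4 @ bar 5 tick 0 v(0, 1): D3/C4 m7 untreated
  -> R8 @ bar 5 tick 0 v(0, 1): penult m7 not 3rd/6th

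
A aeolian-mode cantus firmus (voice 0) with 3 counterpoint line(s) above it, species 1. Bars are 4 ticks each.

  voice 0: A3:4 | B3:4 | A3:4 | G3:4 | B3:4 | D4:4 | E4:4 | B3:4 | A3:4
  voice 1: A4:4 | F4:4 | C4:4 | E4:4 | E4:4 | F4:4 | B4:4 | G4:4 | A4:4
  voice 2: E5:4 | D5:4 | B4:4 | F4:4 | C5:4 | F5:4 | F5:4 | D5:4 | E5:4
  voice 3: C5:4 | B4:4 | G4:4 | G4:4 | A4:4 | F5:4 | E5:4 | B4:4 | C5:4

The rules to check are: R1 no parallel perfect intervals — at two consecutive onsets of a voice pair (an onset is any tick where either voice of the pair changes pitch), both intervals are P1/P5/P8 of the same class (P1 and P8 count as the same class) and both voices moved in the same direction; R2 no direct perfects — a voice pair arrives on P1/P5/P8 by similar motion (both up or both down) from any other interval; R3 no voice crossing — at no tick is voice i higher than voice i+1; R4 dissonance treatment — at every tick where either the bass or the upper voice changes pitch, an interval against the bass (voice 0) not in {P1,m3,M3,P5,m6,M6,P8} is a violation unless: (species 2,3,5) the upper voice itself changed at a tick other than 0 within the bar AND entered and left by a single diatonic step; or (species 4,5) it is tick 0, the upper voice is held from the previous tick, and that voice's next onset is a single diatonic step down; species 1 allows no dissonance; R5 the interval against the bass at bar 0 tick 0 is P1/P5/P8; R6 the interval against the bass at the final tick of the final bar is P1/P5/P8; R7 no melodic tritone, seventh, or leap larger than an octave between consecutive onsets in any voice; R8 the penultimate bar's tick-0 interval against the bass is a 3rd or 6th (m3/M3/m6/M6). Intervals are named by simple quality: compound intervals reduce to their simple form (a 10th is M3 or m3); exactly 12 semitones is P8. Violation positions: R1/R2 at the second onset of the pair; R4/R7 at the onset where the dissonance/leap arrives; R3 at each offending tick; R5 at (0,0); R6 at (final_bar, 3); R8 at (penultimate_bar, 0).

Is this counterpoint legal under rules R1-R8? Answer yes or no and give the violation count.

No (49 violations)

bar 0: v0=A3 v1=A4 v2=E5 v3=C5 (m3)
bar 1: v0=B3 v1=F4 v2=D5 v3=B4 (P8)
bar 2: v0=A3 v1=C4 v2=B4 v3=G4 (m7)
bar 3: v0=G3 v1=E4 v2=F4 v3=G4 (P8)
bar 4: v0=B3 v1=E4 v2=C5 v3=A4 (m7)
bar 5: v0=D4 v1=F4 v2=F5 v3=F5 (m3)
bar 6: v0=E4 v1=B4 v2=F5 v3=E5 (P8)
bar 7: v0=B3 v1=G4 v2=D5 v3=B4 (P8)
bar 8: v0=A3 v1=A4 v2=E5 v3=C5 (m3)
  R3 @ bar0.0: E5 above C5
  R5 @ bar0.0: opens on m3
  R3 @ bar0.1: E5 above C5
  R3 @ bar0.2: E5 above C5
  R3 @ bar0.3: E5 above C5
  R3 @ bar1.0: D5 above B4
  R4 @ bar1.0: B3/F4 TT untreated
  R3 @ bar1.1: D5 above B4
  R3 @ bar1.2: D5 above B4
  R3 @ bar1.3: D5 above B4
  R2 @ bar2.0: F4/B4 TT -> C4/G4 P5 similar
  R3 @ bar2.0: B4 above G4
  R4 @ bar2.0: A3/B4 M2 untreated
  R4 @ bar2.0: A3/G4 m7 untreated
  R3 @ bar2.1: B4 above G4
  R3 @ bar2.2: B4 above G4
  R3 @ bar2.3: B4 above G4
  R4 @ bar3.0: G3/F4 m7 untreated
  R7 @ bar3.0: B4->F4 leap 6st
  R3 @ bar4.0: C5 above A4
  R4 @ bar4.0: B3/E4 P4 untreated
  R4 @ bar4.0: B3/C5 m2 untreated
  R4 @ bar4.0: B3/A4 m7 untreated
  R3 @ bar4.1: C5 above A4
  R3 @ bar4.2: C5 above A4
  R3 @ bar4.3: C5 above A4
  R2 @ bar5.0: E4/C5 m6 -> F4/F5 P8 similar
  R2 @ bar5.0: E4/A4 P4 -> F4/F5 P8 similar
  R2 @ bar5.0: C5/A4 m3 -> F5/F5 P1 similar
  R2 @ bar6.0: D4/F4 m3 -> E4/B4 P5 similar
  R3 @ bar6.0: F5 above E5
  R4 @ bar6.0: E4/F5 m2 untreated
  R7 @ bar6.0: F4->B4 leap 6st
  R3 @ bar6.1: F5 above E5
  R3 @ bar6.2: F5 above E5
  R3 @ bar6.3: F5 above E5
  R1 @ bar7.0: E4/E5 P8 -> B3/B4 P8 similar
  R2 @ bar7.0: B4/F5 TT -> G4/D5 P5 similar
  R3 @ bar7.0: D5 above B4
  R8 @ bar7.0: penult P8 not 3rd/6th
  R3 @ bar7.1: D5 above B4
  R3 @ bar7.2: D5 above B4
  R3 @ bar7.3: D5 above B4
  R1 @ bar8.0: G4/D5 P5 -> A4/E5 P5 similar
  R3 @ bar8.0: E5 above C5
  R3 @ bar8.1: E5 above C5
  R3 @ bar8.2: E5 above C5
  R3 @ bar8.3: E5 above C5
  R6 @ bar8.3: closes on m3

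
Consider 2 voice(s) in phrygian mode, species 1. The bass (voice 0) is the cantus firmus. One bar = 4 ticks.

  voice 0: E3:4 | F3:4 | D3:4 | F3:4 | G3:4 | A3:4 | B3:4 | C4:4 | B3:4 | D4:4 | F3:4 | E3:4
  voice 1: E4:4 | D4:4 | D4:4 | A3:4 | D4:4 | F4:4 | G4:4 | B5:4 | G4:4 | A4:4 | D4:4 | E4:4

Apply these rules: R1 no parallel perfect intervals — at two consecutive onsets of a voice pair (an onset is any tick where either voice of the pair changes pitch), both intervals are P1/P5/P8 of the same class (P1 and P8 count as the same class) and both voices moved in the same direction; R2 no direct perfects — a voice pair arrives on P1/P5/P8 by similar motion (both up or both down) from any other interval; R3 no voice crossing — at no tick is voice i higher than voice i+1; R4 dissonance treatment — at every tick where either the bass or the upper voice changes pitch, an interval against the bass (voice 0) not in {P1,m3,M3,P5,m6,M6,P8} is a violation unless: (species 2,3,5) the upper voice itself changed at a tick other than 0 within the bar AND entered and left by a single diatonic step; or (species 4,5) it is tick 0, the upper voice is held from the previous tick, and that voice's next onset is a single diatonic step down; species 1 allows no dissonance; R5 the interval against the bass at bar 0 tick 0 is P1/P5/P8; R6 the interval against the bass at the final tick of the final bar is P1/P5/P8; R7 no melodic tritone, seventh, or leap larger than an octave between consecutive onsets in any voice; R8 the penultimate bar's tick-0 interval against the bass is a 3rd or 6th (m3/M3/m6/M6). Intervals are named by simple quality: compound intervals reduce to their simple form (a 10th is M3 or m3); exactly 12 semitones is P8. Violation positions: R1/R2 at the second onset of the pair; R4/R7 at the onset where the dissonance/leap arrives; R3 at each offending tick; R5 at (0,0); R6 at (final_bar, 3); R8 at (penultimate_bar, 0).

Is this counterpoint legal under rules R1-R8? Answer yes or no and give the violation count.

bar 0: v0=E3 v1=E4 (P8)
bar 1: v0=F3 v1=D4 (M6)
bar 2: v0=D3 v1=D4 (P8)
bar 3: v0=F3 v1=A3 (M3)
bar 4: v0=G3 v1=D4 (P5)
bar 5: v0=A3 v1=F4 (m6)
bar 6: v0=B3 v1=G4 (m6)
bar 7: v0=C4 v1=B5 (M7)
bar 8: v0=B3 v1=G4 (m6)
bar 9: v0=D4 v1=A4 (P5)
bar 10: v0=F3 v1=D4 (M6)
bar 11: v0=E3 v1=E4 (P8)
  R2 @ bar4.0: F3/A3 M3 -> G3/D4 P5 similar
  R4 @ bar7.0: C4/B5 M7 untreated
  R7 @ bar7.0: G4->B5 leap 16st
  R7 @ bar8.0: B5->G4 leap 16st
  R2 @ bar9.0: B3/G4 m6 -> D4/A4 P5 similar

No (5 violations)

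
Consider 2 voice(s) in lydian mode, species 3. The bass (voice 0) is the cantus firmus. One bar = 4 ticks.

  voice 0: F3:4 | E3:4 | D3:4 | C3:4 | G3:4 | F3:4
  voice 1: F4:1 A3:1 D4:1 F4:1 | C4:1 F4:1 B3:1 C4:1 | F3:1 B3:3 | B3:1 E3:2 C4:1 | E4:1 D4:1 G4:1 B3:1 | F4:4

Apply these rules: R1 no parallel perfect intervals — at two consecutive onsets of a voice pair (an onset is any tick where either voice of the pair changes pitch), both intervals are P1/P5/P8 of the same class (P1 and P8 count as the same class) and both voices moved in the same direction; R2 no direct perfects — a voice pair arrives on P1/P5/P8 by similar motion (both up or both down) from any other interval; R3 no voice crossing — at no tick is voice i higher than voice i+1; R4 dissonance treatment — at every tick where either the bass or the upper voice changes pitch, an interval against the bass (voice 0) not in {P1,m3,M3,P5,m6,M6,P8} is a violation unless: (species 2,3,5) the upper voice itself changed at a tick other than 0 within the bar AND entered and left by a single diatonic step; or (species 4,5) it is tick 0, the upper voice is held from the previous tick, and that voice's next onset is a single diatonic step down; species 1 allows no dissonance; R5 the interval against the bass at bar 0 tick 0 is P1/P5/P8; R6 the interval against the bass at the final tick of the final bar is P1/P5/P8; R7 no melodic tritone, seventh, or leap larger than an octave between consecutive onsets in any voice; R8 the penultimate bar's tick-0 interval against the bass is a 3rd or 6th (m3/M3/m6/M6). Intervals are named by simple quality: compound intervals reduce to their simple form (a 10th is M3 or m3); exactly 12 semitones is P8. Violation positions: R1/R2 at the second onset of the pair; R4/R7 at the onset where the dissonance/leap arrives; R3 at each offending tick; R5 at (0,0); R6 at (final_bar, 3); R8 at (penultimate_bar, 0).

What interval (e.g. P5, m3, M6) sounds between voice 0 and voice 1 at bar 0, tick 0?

P8

voice 0=F3 voice 1=F4 -> P8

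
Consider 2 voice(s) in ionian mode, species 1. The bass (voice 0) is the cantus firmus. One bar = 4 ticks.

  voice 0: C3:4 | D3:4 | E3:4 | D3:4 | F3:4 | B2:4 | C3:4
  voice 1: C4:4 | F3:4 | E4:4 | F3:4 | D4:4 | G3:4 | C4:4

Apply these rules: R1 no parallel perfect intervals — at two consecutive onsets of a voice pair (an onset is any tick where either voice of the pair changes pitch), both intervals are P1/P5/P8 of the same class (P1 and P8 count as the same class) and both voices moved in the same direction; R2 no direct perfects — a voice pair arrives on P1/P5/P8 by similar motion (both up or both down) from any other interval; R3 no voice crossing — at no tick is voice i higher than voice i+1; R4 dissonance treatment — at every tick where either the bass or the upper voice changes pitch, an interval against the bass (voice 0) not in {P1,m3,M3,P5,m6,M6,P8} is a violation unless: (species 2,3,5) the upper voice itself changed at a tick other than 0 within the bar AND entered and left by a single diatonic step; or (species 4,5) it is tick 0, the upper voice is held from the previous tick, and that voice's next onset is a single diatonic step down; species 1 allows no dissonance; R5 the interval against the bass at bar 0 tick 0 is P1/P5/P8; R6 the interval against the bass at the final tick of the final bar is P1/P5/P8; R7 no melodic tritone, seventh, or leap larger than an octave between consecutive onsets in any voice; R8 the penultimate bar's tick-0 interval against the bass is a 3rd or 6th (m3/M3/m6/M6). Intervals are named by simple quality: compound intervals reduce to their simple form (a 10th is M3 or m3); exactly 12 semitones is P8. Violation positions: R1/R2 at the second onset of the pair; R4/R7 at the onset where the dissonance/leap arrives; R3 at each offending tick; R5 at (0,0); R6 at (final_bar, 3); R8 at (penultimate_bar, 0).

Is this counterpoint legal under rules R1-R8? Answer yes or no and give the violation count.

bar 0: v0=C3 v1=C4 (P8)
bar 1: v0=D3 v1=F3 (m3)
bar 2: v0=E3 v1=E4 (P8)
bar 3: v0=D3 v1=F3 (m3)
bar 4: v0=F3 v1=D4 (M6)
bar 5: v0=B2 v1=G3 (m6)
bar 6: v0=C3 v1=C4 (P8)
  R2 @ bar2.0: D3/F3 m3 -> E3/E4 P8 similar
  R7 @ bar2.0: F3->E4 leap 11st
  R7 @ bar3.0: E4->F3 leap 11st
  R7 @ bar5.0: F3->B2 leap 6st
  R2 @ bar6.0: B2/G3 m6 -> C3/C4 P8 similar

No (5 violations)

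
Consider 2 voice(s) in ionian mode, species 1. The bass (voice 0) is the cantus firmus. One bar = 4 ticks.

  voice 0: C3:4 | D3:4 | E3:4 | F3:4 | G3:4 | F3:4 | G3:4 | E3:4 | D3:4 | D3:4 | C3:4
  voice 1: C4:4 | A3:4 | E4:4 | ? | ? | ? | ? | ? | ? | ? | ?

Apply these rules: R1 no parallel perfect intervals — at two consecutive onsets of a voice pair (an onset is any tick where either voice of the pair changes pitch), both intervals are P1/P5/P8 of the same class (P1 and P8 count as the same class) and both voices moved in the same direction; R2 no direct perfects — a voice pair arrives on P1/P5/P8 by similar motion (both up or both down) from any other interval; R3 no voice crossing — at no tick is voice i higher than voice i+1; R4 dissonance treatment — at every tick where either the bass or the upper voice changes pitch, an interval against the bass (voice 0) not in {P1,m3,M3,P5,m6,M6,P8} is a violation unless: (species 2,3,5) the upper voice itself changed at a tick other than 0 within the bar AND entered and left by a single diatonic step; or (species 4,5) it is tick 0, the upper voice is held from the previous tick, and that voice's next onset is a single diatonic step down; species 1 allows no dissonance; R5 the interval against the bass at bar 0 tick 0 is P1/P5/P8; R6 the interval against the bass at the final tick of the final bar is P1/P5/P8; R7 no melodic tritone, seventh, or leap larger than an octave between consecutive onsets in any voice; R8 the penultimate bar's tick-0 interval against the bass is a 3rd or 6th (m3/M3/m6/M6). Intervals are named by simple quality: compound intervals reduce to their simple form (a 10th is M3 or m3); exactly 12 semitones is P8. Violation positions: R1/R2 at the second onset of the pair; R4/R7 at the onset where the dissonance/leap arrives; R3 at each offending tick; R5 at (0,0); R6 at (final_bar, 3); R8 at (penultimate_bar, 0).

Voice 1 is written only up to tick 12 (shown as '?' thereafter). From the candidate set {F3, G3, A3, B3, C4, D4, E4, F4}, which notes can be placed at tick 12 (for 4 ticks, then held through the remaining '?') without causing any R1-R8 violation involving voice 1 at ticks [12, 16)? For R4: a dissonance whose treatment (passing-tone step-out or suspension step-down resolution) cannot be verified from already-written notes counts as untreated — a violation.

{A3, C4, D4}

F3: violates R7
G3: violates R4
A3: legal
B3: violates R4
C4: legal
D4: legal
E4: violates R4
F4: violates R1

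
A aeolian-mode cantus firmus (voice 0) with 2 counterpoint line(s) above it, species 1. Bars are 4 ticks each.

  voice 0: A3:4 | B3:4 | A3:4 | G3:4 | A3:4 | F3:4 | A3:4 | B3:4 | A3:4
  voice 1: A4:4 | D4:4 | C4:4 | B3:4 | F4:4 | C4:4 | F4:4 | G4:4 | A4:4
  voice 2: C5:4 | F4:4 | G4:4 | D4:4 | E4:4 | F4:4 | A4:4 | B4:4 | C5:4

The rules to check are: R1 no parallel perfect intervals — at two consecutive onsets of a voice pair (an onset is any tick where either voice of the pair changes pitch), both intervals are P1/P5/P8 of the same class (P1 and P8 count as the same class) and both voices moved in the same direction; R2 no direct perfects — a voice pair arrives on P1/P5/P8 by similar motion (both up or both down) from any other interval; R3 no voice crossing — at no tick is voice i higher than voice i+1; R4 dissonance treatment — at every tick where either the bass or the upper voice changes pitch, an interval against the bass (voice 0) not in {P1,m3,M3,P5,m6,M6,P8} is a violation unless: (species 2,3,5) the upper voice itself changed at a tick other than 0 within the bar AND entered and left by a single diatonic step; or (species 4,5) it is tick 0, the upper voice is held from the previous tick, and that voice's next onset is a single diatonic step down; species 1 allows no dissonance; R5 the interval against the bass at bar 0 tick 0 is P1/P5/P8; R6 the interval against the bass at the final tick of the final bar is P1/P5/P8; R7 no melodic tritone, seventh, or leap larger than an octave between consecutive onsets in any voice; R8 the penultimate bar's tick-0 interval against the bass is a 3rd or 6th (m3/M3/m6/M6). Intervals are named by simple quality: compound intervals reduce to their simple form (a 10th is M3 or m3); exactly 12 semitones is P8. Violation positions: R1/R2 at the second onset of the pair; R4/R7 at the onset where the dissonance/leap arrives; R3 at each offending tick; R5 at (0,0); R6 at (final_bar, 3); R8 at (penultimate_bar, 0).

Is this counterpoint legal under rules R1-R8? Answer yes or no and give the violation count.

bar 0: v0=A3 v1=A4 v2=C5 (m3)
bar 1: v0=B3 v1=D4 v2=F4 (TT)
bar 2: v0=A3 v1=C4 v2=G4 (m7)
bar 3: v0=G3 v1=B3 v2=D4 (P5)
bar 4: v0=A3 v1=F4 v2=E4 (P5)
bar 5: v0=F3 v1=C4 v2=F4 (P8)
bar 6: v0=A3 v1=F4 v2=A4 (P8)
bar 7: v0=B3 v1=G4 v2=B4 (P8)
bar 8: v0=A3 v1=A4 v2=C5 (m3)
  R5 @ bar0.0: opens on m3
  R4 @ bar1.0: B3/F4 TT untreated
  R4 @ bar2.0: A3/G4 m7 untreated
  R2 @ bar3.0: A3/G4 m7 -> G3/D4 P5 similar
  R1 @ bar4.0: G3/D4 P5 -> A3/E4 P5 similar
  R3 @ bar4.0: F4 above E4
  R7 @ bar4.0: B3->F4 leap 6st
  R3 @ bar4.1: F4 above E4
  R3 @ bar4.2: F4 above E4
  R3 @ bar4.3: F4 above E4
  R2 @ bar5.0: A3/F4 m6 -> F3/C4 P5 similar
  R1 @ bar6.0: F3/F4 P8 -> A3/A4 P8 similar
  R1 @ bar7.0: A3/A4 P8 -> B3/B4 P8 similar
  R8 @ bar7.0: penult P8 not 3rd/6th
  R6 @ bar8.3: closes on m3

No (15 violations)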